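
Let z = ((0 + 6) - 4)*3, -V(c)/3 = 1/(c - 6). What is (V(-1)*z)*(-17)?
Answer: -306/7 ≈ -43.714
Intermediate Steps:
V(c) = -3/(-6 + c) (V(c) = -3/(c - 6) = -3/(-6 + c))
z = 6 (z = (6 - 4)*3 = 2*3 = 6)
(V(-1)*z)*(-17) = (-3/(-6 - 1)*6)*(-17) = (-3/(-7)*6)*(-17) = (-3*(-⅐)*6)*(-17) = ((3/7)*6)*(-17) = (18/7)*(-17) = -306/7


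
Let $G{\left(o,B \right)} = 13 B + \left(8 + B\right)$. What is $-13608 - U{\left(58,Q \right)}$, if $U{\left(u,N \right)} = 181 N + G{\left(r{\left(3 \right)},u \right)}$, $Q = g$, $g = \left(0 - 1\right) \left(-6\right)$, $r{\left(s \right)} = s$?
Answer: $-15514$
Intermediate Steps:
$G{\left(o,B \right)} = 8 + 14 B$
$g = 6$ ($g = \left(-1\right) \left(-6\right) = 6$)
$Q = 6$
$U{\left(u,N \right)} = 8 + 14 u + 181 N$ ($U{\left(u,N \right)} = 181 N + \left(8 + 14 u\right) = 8 + 14 u + 181 N$)
$-13608 - U{\left(58,Q \right)} = -13608 - \left(8 + 14 \cdot 58 + 181 \cdot 6\right) = -13608 - \left(8 + 812 + 1086\right) = -13608 - 1906 = -15514$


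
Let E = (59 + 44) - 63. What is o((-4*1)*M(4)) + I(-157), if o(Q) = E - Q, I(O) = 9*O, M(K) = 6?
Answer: -1349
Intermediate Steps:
E = 40 (E = 103 - 63 = 40)
o(Q) = 40 - Q
o((-4*1)*M(4)) + I(-157) = (40 - (-4*1)*6) + 9*(-157) = (40 - (-4)*6) - 1413 = (40 - 1*(-24)) - 1413 = (40 + 24) - 1413 = 64 - 1413 = -1349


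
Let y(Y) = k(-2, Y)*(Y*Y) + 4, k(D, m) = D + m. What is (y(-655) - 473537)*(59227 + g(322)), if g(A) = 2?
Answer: -16722891059382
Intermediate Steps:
y(Y) = 4 + Y²*(-2 + Y) (y(Y) = (-2 + Y)*(Y*Y) + 4 = (-2 + Y)*Y² + 4 = Y²*(-2 + Y) + 4 = 4 + Y²*(-2 + Y))
(y(-655) - 473537)*(59227 + g(322)) = ((4 + (-655)²*(-2 - 655)) - 473537)*(59227 + 2) = ((4 + 429025*(-657)) - 473537)*59229 = ((4 - 281869425) - 473537)*59229 = (-281869421 - 473537)*59229 = -282342958*59229 = -16722891059382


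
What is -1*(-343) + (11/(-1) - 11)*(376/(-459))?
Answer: 165709/459 ≈ 361.02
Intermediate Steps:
-1*(-343) + (11/(-1) - 11)*(376/(-459)) = 343 + (11*(-1) - 11)*(376*(-1/459)) = 343 + (-11 - 11)*(-376/459) = 343 - 22*(-376/459) = 343 + 8272/459 = 165709/459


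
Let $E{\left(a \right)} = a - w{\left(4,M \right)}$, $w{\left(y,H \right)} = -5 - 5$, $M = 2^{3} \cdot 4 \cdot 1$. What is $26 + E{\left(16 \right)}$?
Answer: $52$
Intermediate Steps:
$M = 32$ ($M = 8 \cdot 4 \cdot 1 = 32 \cdot 1 = 32$)
$w{\left(y,H \right)} = -10$ ($w{\left(y,H \right)} = -5 - 5 = -10$)
$E{\left(a \right)} = 10 + a$ ($E{\left(a \right)} = a - -10 = a + 10 = 10 + a$)
$26 + E{\left(16 \right)} = 26 + \left(10 + 16\right) = 26 + 26 = 52$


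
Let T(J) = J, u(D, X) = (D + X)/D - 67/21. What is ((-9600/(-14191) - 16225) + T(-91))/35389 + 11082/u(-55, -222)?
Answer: 3213794282045749/535350848734 ≈ 6003.2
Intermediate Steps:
u(D, X) = -67/21 + (D + X)/D (u(D, X) = (D + X)/D - 67*1/21 = (D + X)/D - 67/21 = -67/21 + (D + X)/D)
((-9600/(-14191) - 16225) + T(-91))/35389 + 11082/u(-55, -222) = ((-9600/(-14191) - 16225) - 91)/35389 + 11082/(-46/21 - 222/(-55)) = ((-9600*(-1/14191) - 16225) - 91)*(1/35389) + 11082/(-46/21 - 222*(-1/55)) = ((9600/14191 - 16225) - 91)*(1/35389) + 11082/(-46/21 + 222/55) = (-230239375/14191 - 91)*(1/35389) + 11082/(2132/1155) = -231530756/14191*1/35389 + 11082*(1155/2132) = -231530756/502205299 + 6399855/1066 = 3213794282045749/535350848734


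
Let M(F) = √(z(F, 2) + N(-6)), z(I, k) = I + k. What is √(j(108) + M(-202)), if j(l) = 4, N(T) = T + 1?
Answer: √(4 + I*√205) ≈ 3.0713 + 2.3309*I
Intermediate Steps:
N(T) = 1 + T
M(F) = √(-3 + F) (M(F) = √((F + 2) + (1 - 6)) = √((2 + F) - 5) = √(-3 + F))
√(j(108) + M(-202)) = √(4 + √(-3 - 202)) = √(4 + √(-205)) = √(4 + I*√205)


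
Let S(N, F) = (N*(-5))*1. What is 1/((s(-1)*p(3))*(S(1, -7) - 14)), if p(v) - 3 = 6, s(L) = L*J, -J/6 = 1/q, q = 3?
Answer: -1/342 ≈ -0.0029240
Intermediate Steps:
J = -2 (J = -6/3 = -6*⅓ = -2)
s(L) = -2*L (s(L) = L*(-2) = -2*L)
S(N, F) = -5*N (S(N, F) = -5*N*1 = -5*N)
p(v) = 9 (p(v) = 3 + 6 = 9)
1/((s(-1)*p(3))*(S(1, -7) - 14)) = 1/((-2*(-1)*9)*(-5*1 - 14)) = 1/((2*9)*(-5 - 14)) = 1/(18*(-19)) = 1/(-342) = -1/342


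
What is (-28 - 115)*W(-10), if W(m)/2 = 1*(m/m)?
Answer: -286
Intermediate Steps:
W(m) = 2 (W(m) = 2*(1*(m/m)) = 2*(1*1) = 2*1 = 2)
(-28 - 115)*W(-10) = (-28 - 115)*2 = -143*2 = -286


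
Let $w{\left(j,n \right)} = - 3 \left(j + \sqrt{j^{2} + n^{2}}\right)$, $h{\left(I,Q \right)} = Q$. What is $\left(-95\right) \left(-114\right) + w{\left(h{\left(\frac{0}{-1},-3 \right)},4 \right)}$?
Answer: $10824$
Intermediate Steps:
$w{\left(j,n \right)} = - 3 j - 3 \sqrt{j^{2} + n^{2}}$
$\left(-95\right) \left(-114\right) + w{\left(h{\left(\frac{0}{-1},-3 \right)},4 \right)} = \left(-95\right) \left(-114\right) - \left(-9 + 3 \sqrt{\left(-3\right)^{2} + 4^{2}}\right) = 10830 + \left(9 - 3 \sqrt{9 + 16}\right) = 10830 + \left(9 - 3 \sqrt{25}\right) = 10830 + \left(9 - 15\right) = 10830 - 6 = 10824$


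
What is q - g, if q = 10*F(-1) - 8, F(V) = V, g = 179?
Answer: -197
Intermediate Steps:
q = -18 (q = 10*(-1) - 8 = -10 - 8 = -18)
q - g = -18 - 1*179 = -18 - 179 = -197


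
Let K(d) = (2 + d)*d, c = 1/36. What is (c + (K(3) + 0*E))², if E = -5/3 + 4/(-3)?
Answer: 292681/1296 ≈ 225.83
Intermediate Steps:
c = 1/36 ≈ 0.027778
K(d) = d*(2 + d)
E = -3 (E = -5*⅓ + 4*(-⅓) = -5/3 - 4/3 = -3)
(c + (K(3) + 0*E))² = (1/36 + (3*(2 + 3) + 0*(-3)))² = (1/36 + (3*5 + 0))² = (1/36 + (15 + 0))² = (1/36 + 15)² = (541/36)² = 292681/1296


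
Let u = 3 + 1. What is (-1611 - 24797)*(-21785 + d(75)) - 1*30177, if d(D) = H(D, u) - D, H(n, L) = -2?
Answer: 577301519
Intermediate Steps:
u = 4
d(D) = -2 - D
(-1611 - 24797)*(-21785 + d(75)) - 1*30177 = (-1611 - 24797)*(-21785 + (-2 - 1*75)) - 1*30177 = -26408*(-21785 + (-2 - 75)) - 30177 = -26408*(-21785 - 77) - 30177 = -26408*(-21862) - 30177 = 577331696 - 30177 = 577301519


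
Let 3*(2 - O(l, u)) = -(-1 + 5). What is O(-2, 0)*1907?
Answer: 19070/3 ≈ 6356.7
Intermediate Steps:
O(l, u) = 10/3 (O(l, u) = 2 - (-1)*(-1 + 5)/3 = 2 - (-1)*4/3 = 2 - 1/3*(-4) = 2 + 4/3 = 10/3)
O(-2, 0)*1907 = (10/3)*1907 = 19070/3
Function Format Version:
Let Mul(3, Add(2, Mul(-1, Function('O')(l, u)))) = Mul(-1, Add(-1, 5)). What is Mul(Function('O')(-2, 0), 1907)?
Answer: Rational(19070, 3) ≈ 6356.7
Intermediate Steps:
Function('O')(l, u) = Rational(10, 3) (Function('O')(l, u) = Add(2, Mul(Rational(-1, 3), Mul(-1, Add(-1, 5)))) = Add(2, Mul(Rational(-1, 3), Mul(-1, 4))) = Add(2, Mul(Rational(-1, 3), -4)) = Add(2, Rational(4, 3)) = Rational(10, 3))
Mul(Function('O')(-2, 0), 1907) = Mul(Rational(10, 3), 1907) = Rational(19070, 3)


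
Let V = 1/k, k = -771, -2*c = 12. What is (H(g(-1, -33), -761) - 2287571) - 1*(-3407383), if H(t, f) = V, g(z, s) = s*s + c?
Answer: 863375051/771 ≈ 1.1198e+6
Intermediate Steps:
c = -6 (c = -½*12 = -6)
g(z, s) = -6 + s² (g(z, s) = s*s - 6 = s² - 6 = -6 + s²)
V = -1/771 (V = 1/(-771) = -1/771 ≈ -0.0012970)
H(t, f) = -1/771
(H(g(-1, -33), -761) - 2287571) - 1*(-3407383) = (-1/771 - 2287571) - 1*(-3407383) = -1763717242/771 + 3407383 = 863375051/771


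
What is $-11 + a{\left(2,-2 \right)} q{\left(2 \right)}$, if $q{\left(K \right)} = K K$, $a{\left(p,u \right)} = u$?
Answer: $-19$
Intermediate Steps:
$q{\left(K \right)} = K^{2}$
$-11 + a{\left(2,-2 \right)} q{\left(2 \right)} = -11 - 2 \cdot 2^{2} = -11 - 8 = -19$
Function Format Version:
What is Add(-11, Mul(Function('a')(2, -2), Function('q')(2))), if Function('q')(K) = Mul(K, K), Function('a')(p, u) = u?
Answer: -19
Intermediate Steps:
Function('q')(K) = Pow(K, 2)
Add(-11, Mul(Function('a')(2, -2), Function('q')(2))) = Add(-11, Mul(-2, Pow(2, 2))) = Add(-11, Mul(-2, 4)) = Add(-11, -8) = -19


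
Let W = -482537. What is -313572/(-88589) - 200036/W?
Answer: 169031081368/42747470293 ≈ 3.9542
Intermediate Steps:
-313572/(-88589) - 200036/W = -313572/(-88589) - 200036/(-482537) = -313572*(-1/88589) - 200036*(-1/482537) = 313572/88589 + 200036/482537 = 169031081368/42747470293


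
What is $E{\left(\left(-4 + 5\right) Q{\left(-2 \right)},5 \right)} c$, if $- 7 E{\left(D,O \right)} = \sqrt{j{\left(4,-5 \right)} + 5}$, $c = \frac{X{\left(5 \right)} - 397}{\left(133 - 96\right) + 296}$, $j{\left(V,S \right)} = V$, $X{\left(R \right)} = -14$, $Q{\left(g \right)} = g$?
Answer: $\frac{137}{259} \approx 0.52896$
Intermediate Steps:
$c = - \frac{137}{111}$ ($c = \frac{-14 - 397}{\left(133 - 96\right) + 296} = - \frac{411}{37 + 296} = - \frac{411}{333} = \left(-411\right) \frac{1}{333} = - \frac{137}{111} \approx -1.2342$)
$E{\left(D,O \right)} = - \frac{3}{7}$ ($E{\left(D,O \right)} = - \frac{\sqrt{4 + 5}}{7} = - \frac{\sqrt{9}}{7} = \left(- \frac{1}{7}\right) 3 = - \frac{3}{7}$)
$E{\left(\left(-4 + 5\right) Q{\left(-2 \right)},5 \right)} c = \left(- \frac{3}{7}\right) \left(- \frac{137}{111}\right) = \frac{137}{259}$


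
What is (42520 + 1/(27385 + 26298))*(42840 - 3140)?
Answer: 90619266091700/53683 ≈ 1.6880e+9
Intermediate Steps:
(42520 + 1/(27385 + 26298))*(42840 - 3140) = (42520 + 1/53683)*39700 = (2282601161/53683)*39700 = 90619266091700/53683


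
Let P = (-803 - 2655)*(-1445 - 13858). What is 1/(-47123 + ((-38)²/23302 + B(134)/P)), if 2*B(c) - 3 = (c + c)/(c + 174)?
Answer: -47473963835298/2237112655898283899 ≈ -2.1221e-5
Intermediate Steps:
B(c) = 3/2 + c/(174 + c) (B(c) = 3/2 + ((c + c)/(c + 174))/2 = 3/2 + ((2*c)/(174 + c))/2 = 3/2 + (2*c/(174 + c))/2 = 3/2 + c/(174 + c))
P = 52917774 (P = -3458*(-15303) = 52917774)
1/(-47123 + ((-38)²/23302 + B(134)/P)) = 1/(-47123 + ((-38)²/23302 + ((522 + 5*134)/(2*(174 + 134)))/52917774)) = 1/(-47123 + (1444*(1/23302) + ((½)*(522 + 670)/308)*(1/52917774))) = 1/(-47123 + (722/11651 + ((½)*(1/308)*1192)*(1/52917774))) = 1/(-47123 + (722/11651 + (149/77)*(1/52917774))) = 1/(-47123 + (722/11651 + 149/4074668598)) = 1/(-47123 + 2941912463755/47473963835298) = 1/(-2237112655898283899/47473963835298) = -47473963835298/2237112655898283899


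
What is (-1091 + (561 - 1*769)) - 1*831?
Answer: -2130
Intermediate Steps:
(-1091 + (561 - 1*769)) - 1*831 = (-1091 + (561 - 769)) - 831 = (-1091 - 208) - 831 = -1299 - 831 = -2130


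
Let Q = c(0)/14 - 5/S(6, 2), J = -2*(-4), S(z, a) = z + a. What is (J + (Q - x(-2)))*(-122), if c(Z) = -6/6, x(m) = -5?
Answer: -42029/28 ≈ -1501.0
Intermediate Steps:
S(z, a) = a + z
c(Z) = -1 (c(Z) = -6*⅙ = -1)
J = 8
Q = -39/56 (Q = -1/14 - 5/(2 + 6) = -1*1/14 - 5/8 = -1/14 - 5*⅛ = -1/14 - 5/8 = -39/56 ≈ -0.69643)
(J + (Q - x(-2)))*(-122) = (8 + (-39/56 - 1*(-5)))*(-122) = (8 + (-39/56 + 5))*(-122) = (8 + 241/56)*(-122) = (689/56)*(-122) = -42029/28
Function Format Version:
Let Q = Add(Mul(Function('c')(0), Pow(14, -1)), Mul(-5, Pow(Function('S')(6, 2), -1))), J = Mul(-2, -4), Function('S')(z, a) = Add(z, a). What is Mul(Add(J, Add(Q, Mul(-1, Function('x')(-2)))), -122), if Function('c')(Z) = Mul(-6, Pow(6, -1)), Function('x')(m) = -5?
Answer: Rational(-42029, 28) ≈ -1501.0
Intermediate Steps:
Function('S')(z, a) = Add(a, z)
Function('c')(Z) = -1 (Function('c')(Z) = Mul(-6, Rational(1, 6)) = -1)
J = 8
Q = Rational(-39, 56) (Q = Add(Mul(-1, Pow(14, -1)), Mul(-5, Pow(Add(2, 6), -1))) = Add(Mul(-1, Rational(1, 14)), Mul(-5, Pow(8, -1))) = Add(Rational(-1, 14), Mul(-5, Rational(1, 8))) = Add(Rational(-1, 14), Rational(-5, 8)) = Rational(-39, 56) ≈ -0.69643)
Mul(Add(J, Add(Q, Mul(-1, Function('x')(-2)))), -122) = Mul(Add(8, Add(Rational(-39, 56), Mul(-1, -5))), -122) = Mul(Add(8, Add(Rational(-39, 56), 5)), -122) = Mul(Add(8, Rational(241, 56)), -122) = Mul(Rational(689, 56), -122) = Rational(-42029, 28)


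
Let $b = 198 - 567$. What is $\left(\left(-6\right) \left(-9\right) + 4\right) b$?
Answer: $-21402$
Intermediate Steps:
$b = -369$ ($b = 198 - 567 = -369$)
$\left(\left(-6\right) \left(-9\right) + 4\right) b = \left(\left(-6\right) \left(-9\right) + 4\right) \left(-369\right) = \left(54 + 4\right) \left(-369\right) = 58 \left(-369\right) = -21402$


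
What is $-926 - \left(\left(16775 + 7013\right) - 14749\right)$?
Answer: $-9965$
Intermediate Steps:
$-926 - \left(\left(16775 + 7013\right) - 14749\right) = -926 - \left(23788 - 14749\right) = -926 - 9039 = -9965$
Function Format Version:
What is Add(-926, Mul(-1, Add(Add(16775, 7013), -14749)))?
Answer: -9965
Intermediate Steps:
Add(-926, Mul(-1, Add(Add(16775, 7013), -14749))) = Add(-926, Mul(-1, Add(23788, -14749))) = Add(-926, Mul(-1, 9039)) = Add(-926, -9039) = -9965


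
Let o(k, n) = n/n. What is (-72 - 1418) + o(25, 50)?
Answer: -1489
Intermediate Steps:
o(k, n) = 1
(-72 - 1418) + o(25, 50) = (-72 - 1418) + 1 = -1490 + 1 = -1489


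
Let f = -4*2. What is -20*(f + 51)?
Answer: -860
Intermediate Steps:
f = -8
-20*(f + 51) = -20*(-8 + 51) = -20*43 = -860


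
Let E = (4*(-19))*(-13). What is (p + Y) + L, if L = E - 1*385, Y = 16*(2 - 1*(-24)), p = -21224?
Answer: -20205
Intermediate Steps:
E = 988 (E = -76*(-13) = 988)
Y = 416 (Y = 16*(2 + 24) = 16*26 = 416)
L = 603 (L = 988 - 1*385 = 988 - 385 = 603)
(p + Y) + L = (-21224 + 416) + 603 = -20808 + 603 = -20205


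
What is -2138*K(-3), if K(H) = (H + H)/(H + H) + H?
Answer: 4276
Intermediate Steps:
K(H) = 1 + H (K(H) = (2*H)/((2*H)) + H = (2*H)*(1/(2*H)) + H = 1 + H)
-2138*K(-3) = -2138*(1 - 3) = -2138*(-2) = 4276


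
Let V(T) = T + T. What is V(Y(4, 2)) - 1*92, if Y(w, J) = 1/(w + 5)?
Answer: -826/9 ≈ -91.778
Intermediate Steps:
Y(w, J) = 1/(5 + w)
V(T) = 2*T
V(Y(4, 2)) - 1*92 = 2/(5 + 4) - 1*92 = 2/9 - 92 = -826/9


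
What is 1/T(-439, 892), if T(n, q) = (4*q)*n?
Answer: -1/1566352 ≈ -6.3843e-7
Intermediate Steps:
T(n, q) = 4*n*q
1/T(-439, 892) = 1/(4*(-439)*892) = 1/(-1566352) = -1/1566352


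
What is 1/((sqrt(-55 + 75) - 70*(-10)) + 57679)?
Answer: 58379/3408107621 - 2*sqrt(5)/3408107621 ≈ 1.7128e-5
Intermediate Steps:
1/((sqrt(-55 + 75) - 70*(-10)) + 57679) = 1/((sqrt(20) + 700) + 57679) = 1/((2*sqrt(5) + 700) + 57679) = 1/((700 + 2*sqrt(5)) + 57679) = 1/(58379 + 2*sqrt(5))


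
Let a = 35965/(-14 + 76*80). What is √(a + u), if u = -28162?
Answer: I*√115115645998/2022 ≈ 167.8*I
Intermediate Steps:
a = 35965/6066 (a = 35965/(-14 + 6080) = 35965/6066 ≈ 5.9289)
√(a + u) = √(35965/6066 - 28162) = √(-170794727/6066) = I*√115115645998/2022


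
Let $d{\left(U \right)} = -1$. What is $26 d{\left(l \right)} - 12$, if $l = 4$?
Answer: $-38$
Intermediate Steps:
$26 d{\left(l \right)} - 12 = 26 \left(-1\right) - 12 = -26 - 12 = -38$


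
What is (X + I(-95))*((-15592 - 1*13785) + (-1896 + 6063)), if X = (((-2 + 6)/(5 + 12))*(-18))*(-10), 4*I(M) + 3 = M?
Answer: -7651235/17 ≈ -4.5007e+5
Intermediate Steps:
I(M) = -¾ + M/4
X = 720/17 (X = ((4/17)*(-18))*(-10) = -72/17*(-10) = 720/17 ≈ 42.353)
(X + I(-95))*((-15592 - 1*13785) + (-1896 + 6063)) = (720/17 + (-¾ + (¼)*(-95)))*((-15592 - 1*13785) + (-1896 + 6063)) = (720/17 + (-¾ - 95/4))*((-15592 - 13785) + 4167) = (720/17 - 49/2)*(-29377 + 4167) = (607/34)*(-25210) = -7651235/17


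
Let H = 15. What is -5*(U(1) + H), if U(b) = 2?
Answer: -85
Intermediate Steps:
-5*(U(1) + H) = -5*(2 + 15) = -5*17 = -85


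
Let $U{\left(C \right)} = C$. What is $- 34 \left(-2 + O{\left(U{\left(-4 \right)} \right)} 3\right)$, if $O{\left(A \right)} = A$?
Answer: $476$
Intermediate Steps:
$- 34 \left(-2 + O{\left(U{\left(-4 \right)} \right)} 3\right) = - 34 \left(-2 - 12\right) = \left(-34\right) \left(-14\right) = 476$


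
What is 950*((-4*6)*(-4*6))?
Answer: 547200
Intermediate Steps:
950*((-4*6)*(-4*6)) = 950*(-24*(-24)) = 950*576 = 547200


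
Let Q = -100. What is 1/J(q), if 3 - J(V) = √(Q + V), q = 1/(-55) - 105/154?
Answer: 30/1097 + I*√10070/1097 ≈ 0.027347 + 0.091476*I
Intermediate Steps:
q = -7/10 (q = 1*(-1/55) - 105*1/154 = -1/55 - 15/22 = -7/10 ≈ -0.70000)
J(V) = 3 - √(-100 + V)
1/J(q) = 1/(3 - √(-100 - 7/10)) = 1/(3 - √(-1007/10)) = 1/(3 - I*√10070/10)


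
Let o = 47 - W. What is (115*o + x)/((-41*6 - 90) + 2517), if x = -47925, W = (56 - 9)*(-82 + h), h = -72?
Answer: 789850/2181 ≈ 362.15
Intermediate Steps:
W = -7238 (W = (56 - 9)*(-82 - 72) = 47*(-154) = -7238)
o = 7285 (o = 47 - 1*(-7238) = 47 + 7238 = 7285)
(115*o + x)/((-41*6 - 90) + 2517) = (115*7285 - 47925)/((-41*6 - 90) + 2517) = (837775 - 47925)/((-246 - 90) + 2517) = 789850/(-336 + 2517) = 789850/2181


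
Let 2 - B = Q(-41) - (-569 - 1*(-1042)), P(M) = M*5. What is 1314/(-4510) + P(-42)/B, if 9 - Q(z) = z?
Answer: -30111/38335 ≈ -0.78547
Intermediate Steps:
P(M) = 5*M
Q(z) = 9 - z
B = 425 (B = 2 - ((9 - 1*(-41)) - (-569 - 1*(-1042))) = 2 - ((9 + 41) - (-569 + 1042)) = 2 - (50 - 1*473) = 2 - (50 - 473) = 2 - 1*(-423) = 2 + 423 = 425)
1314/(-4510) + P(-42)/B = 1314/(-4510) + (5*(-42))/425 = 1314*(-1/4510) - 210*1/425 = -657/2255 - 42/85 = -30111/38335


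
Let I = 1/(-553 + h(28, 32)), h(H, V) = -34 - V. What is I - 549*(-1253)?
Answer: 425808242/619 ≈ 6.8790e+5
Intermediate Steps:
I = -1/619 (I = 1/(-553 + (-34 - 1*32)) = 1/(-553 + (-34 - 32)) = 1/(-553 - 66) = 1/(-619) = -1/619 ≈ -0.0016155)
I - 549*(-1253) = -1/619 - 549*(-1253) = -1/619 + 687897 = 425808242/619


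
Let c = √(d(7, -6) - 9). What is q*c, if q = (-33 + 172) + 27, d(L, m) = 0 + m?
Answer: 166*I*√15 ≈ 642.92*I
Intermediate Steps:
d(L, m) = m
q = 166 (q = 139 + 27 = 166)
c = I*√15 (c = √(-6 - 9) = √(-15) = I*√15 ≈ 3.873*I)
q*c = 166*(I*√15) = 166*I*√15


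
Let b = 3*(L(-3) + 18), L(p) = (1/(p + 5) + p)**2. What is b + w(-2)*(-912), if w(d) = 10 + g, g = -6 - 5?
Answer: 3939/4 ≈ 984.75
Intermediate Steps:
L(p) = (p + 1/(5 + p))**2 (L(p) = (1/(5 + p) + p)**2 = (p + 1/(5 + p))**2)
g = -11
b = 291/4 (b = 3*((1 + (-3)**2 + 5*(-3))**2/(5 - 3)**2 + 18) = 3*((1 + 9 - 15)**2/2**2 + 18) = 3*((1/4)*(-5)**2 + 18) = 3*((1/4)*25 + 18) = 3*(25/4 + 18) = 3*(97/4) = 291/4 ≈ 72.750)
w(d) = -1 (w(d) = 10 - 11 = -1)
b + w(-2)*(-912) = 291/4 - 1*(-912) = 291/4 + 912 = 3939/4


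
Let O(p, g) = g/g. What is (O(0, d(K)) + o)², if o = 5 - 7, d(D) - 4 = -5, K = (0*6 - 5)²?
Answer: 1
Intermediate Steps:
K = 25 (K = (0 - 5)² = (-5)² = 25)
d(D) = -1 (d(D) = 4 - 5 = -1)
O(p, g) = 1
o = -2
(O(0, d(K)) + o)² = (1 - 2)² = (-1)² = 1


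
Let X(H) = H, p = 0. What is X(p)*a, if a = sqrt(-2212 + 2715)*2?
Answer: 0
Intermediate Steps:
a = 2*sqrt(503) (a = sqrt(503)*2 = 2*sqrt(503) ≈ 44.855)
X(p)*a = 0*(2*sqrt(503)) = 0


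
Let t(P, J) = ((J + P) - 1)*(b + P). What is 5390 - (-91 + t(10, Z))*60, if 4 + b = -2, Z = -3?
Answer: 9410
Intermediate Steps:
b = -6 (b = -4 - 2 = -6)
t(P, J) = (-6 + P)*(-1 + J + P) (t(P, J) = ((J + P) - 1)*(-6 + P) = (-1 + J + P)*(-6 + P) = (-6 + P)*(-1 + J + P))
5390 - (-91 + t(10, Z))*60 = 5390 - (-91 + (6 + 10² - 7*10 - 6*(-3) - 3*10))*60 = 5390 - (-91 + (6 + 100 - 70 + 18 - 30))*60 = 5390 - (-91 + 24)*60 = 5390 - (-67)*60 = 5390 - 1*(-4020) = 5390 + 4020 = 9410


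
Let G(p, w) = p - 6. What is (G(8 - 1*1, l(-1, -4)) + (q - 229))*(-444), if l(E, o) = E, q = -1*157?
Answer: 170940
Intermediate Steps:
q = -157
G(p, w) = -6 + p
(G(8 - 1*1, l(-1, -4)) + (q - 229))*(-444) = ((-6 + (8 - 1*1)) + (-157 - 229))*(-444) = ((-6 + (8 - 1)) - 386)*(-444) = ((-6 + 7) - 386)*(-444) = (1 - 386)*(-444) = -385*(-444) = 170940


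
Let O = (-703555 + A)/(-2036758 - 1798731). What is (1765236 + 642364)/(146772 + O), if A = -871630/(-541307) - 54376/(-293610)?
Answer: 733820038409259661314000/44735159197467565298639 ≈ 16.404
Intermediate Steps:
A = 142676696866/79466574135 (A = -871630*(-1/541307) - 54376*(-1/293610) = 871630/541307 + 27188/146805 = 142676696866/79466574135 ≈ 1.7954)
O = 55908962888853059/304793170962477015 (O = (-703555 + 142676696866/79466574135)/(-2036758 - 1798731) = -55908962888853059/79466574135/(-3835489) = -55908962888853059/79466574135*(-1/3835489) = 55908962888853059/304793170962477015 ≈ 0.18343)
(1765236 + 642364)/(146772 + O) = (1765236 + 642364)/(146772 + 55908962888853059/304793170962477015) = 2407600/(44735159197467565298639/304793170962477015) = 2407600*(304793170962477015/44735159197467565298639) = 733820038409259661314000/44735159197467565298639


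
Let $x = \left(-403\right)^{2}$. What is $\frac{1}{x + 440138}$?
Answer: $\frac{1}{602547} \approx 1.6596 \cdot 10^{-6}$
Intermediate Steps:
$x = 162409$
$\frac{1}{x + 440138} = \frac{1}{162409 + 440138} = \frac{1}{602547}$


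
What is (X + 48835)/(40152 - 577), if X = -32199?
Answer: 16636/39575 ≈ 0.42037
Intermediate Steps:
(X + 48835)/(40152 - 577) = (-32199 + 48835)/(40152 - 577) = 16636/39575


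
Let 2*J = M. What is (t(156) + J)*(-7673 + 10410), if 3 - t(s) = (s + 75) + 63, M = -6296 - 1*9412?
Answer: -22292865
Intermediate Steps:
M = -15708 (M = -6296 - 9412 = -15708)
t(s) = -135 - s (t(s) = 3 - ((s + 75) + 63) = 3 - ((75 + s) + 63) = 3 - (138 + s) = 3 + (-138 - s) = -135 - s)
J = -7854 (J = (1/2)*(-15708) = -7854)
(t(156) + J)*(-7673 + 10410) = ((-135 - 1*156) - 7854)*(-7673 + 10410) = ((-135 - 156) - 7854)*2737 = (-291 - 7854)*2737 = -8145*2737 = -22292865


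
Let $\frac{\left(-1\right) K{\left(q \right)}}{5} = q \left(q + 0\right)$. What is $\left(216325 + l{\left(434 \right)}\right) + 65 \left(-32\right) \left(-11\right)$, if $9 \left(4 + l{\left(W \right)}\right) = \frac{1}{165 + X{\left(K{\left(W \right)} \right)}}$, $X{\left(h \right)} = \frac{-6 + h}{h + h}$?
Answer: $\frac{335546699533517}{1402781337} \approx 2.392 \cdot 10^{5}$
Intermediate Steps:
$K{\left(q \right)} = - 5 q^{2}$ ($K{\left(q \right)} = - 5 q \left(q + 0\right) = - 5 q q = - 5 q^{2}$)
$X{\left(h \right)} = \frac{-6 + h}{2 h}$
$l{\left(W \right)} = -4 + \frac{1}{9 \left(165 - \frac{-6 - 5 W^{2}}{10 W^{2}}\right)}$ ($l{\left(W \right)} = -4 + \frac{1}{9 \left(165 + \frac{-6 - 5 W^{2}}{2 \left(- 5 W^{2}\right)}\right)} = -4 + \frac{1}{9 \left(165 + \frac{- \frac{1}{5 W^{2}} \left(-6 - 5 W^{2}\right)}{2}\right)} = -4 + \frac{1}{9 \left(165 - \frac{-6 - 5 W^{2}}{10 W^{2}}\right)}$)
$\left(216325 + l{\left(434 \right)}\right) + 65 \left(-32\right) \left(-11\right) = \left(216325 + \frac{2 \left(108 + 29785 \cdot 434^{2}\right)}{9 \left(-6 - 1655 \cdot 434^{2}\right)}\right) + 65 \left(-32\right) \left(-11\right) = \left(216325 + \frac{2 \left(108 + 29785 \cdot 188356\right)}{9 \left(-6 - 311729180\right)}\right) - -22880 = \left(216325 + \frac{2 \left(108 + 5610183460\right)}{9 \left(-6 - 311729180\right)}\right) + 22880 = \left(216325 + \frac{2}{9} \frac{1}{-311729186} \cdot 5610183568\right) + 22880 = \left(216325 + \frac{2}{9} \left(- \frac{1}{311729186}\right) 5610183568\right) + 22880 = \left(216325 - \frac{5610183568}{1402781337}\right) + 22880 = \frac{303451062542957}{1402781337} + 22880 = \frac{335546699533517}{1402781337}$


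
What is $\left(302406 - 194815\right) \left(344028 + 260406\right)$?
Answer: $65031658494$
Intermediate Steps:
$\left(302406 - 194815\right) \left(344028 + 260406\right) = 107591 \cdot 604434 = 65031658494$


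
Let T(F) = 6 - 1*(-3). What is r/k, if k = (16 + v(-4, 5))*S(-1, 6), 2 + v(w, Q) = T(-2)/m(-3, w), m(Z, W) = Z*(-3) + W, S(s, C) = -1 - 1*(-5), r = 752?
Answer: 940/79 ≈ 11.899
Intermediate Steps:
S(s, C) = 4 (S(s, C) = -1 + 5 = 4)
T(F) = 9 (T(F) = 6 + 3 = 9)
m(Z, W) = W - 3*Z (m(Z, W) = -3*Z + W = W - 3*Z)
v(w, Q) = -2 + 9/(9 + w) (v(w, Q) = -2 + 9/(w - 3*(-3)) = -2 + 9/(w + 9) = -2 + 9/(9 + w))
k = 316/5 (k = (16 + (-9 - 2*(-4))/(9 - 4))*4 = (16 + (-9 + 8)/5)*4 = (16 + (⅕)*(-1))*4 = (16 - ⅕)*4 = (79/5)*4 = 316/5 ≈ 63.200)
r/k = 752/(316/5) = 752*(5/316) = 940/79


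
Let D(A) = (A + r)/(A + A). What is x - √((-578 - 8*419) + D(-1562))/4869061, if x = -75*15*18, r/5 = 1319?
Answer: -20250 - I*√9592517693/7605473282 ≈ -20250.0 - 1.2878e-5*I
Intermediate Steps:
r = 6595 (r = 5*1319 = 6595)
D(A) = (6595 + A)/(2*A) (D(A) = (A + 6595)/(A + A) = (6595 + A)/((2*A)) = (6595 + A)*(1/(2*A)) = (6595 + A)/(2*A))
x = -20250 (x = -1125*18 = -20250)
x - √((-578 - 8*419) + D(-1562))/4869061 = -20250 - √((-578 - 8*419) + (½)*(6595 - 1562)/(-1562))/4869061 = -20250 - √((-578 - 3352) + (½)*(-1/1562)*5033)/4869061 = -20250 - √(-3930 - 5033/3124)/4869061 = -20250 - √(-12282353/3124)/4869061 = -20250 - I*√9592517693/1562/4869061 = -20250 - I*√9592517693/7605473282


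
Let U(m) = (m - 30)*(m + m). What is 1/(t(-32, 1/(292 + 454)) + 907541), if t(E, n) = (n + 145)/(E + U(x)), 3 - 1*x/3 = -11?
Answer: 728096/660777080107 ≈ 1.1019e-6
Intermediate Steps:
x = 42 (x = 9 - 3*(-11) = 9 + 33 = 42)
U(m) = 2*m*(-30 + m) (U(m) = (-30 + m)*(2*m) = 2*m*(-30 + m))
t(E, n) = (145 + n)/(1008 + E) (t(E, n) = (n + 145)/(E + 2*42*(-30 + 42)) = (145 + n)/(E + 2*42*12) = (145 + n)/(E + 1008) = (145 + n)/(1008 + E))
1/(t(-32, 1/(292 + 454)) + 907541) = 1/((145 + 1/(292 + 454))/(1008 - 32) + 907541) = 1/((145 + 1/746)/976 + 907541) = 1/((1/976)*(108171/746) + 907541) = 1/(108171/728096 + 907541) = 1/(660777080107/728096) = 728096/660777080107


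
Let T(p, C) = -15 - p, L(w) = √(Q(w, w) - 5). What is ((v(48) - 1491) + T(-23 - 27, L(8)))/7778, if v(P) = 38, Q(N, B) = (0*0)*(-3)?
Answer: -709/3889 ≈ -0.18231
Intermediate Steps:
Q(N, B) = 0 (Q(N, B) = 0*(-3) = 0)
L(w) = I*√5 (L(w) = √(0 - 5) = √(-5) = I*√5)
((v(48) - 1491) + T(-23 - 27, L(8)))/7778 = ((38 - 1491) + (-15 - (-23 - 27)))/7778 = (-1453 + (-15 - 1*(-50)))*(1/7778) = (-1453 + (-15 + 50))*(1/7778) = (-1453 + 35)*(1/7778) = -1418*1/7778 = -709/3889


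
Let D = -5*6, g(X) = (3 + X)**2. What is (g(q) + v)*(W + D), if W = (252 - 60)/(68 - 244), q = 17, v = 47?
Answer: -152874/11 ≈ -13898.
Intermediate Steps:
W = -12/11 (W = 192/(-176) = 192*(-1/176) = -12/11 ≈ -1.0909)
D = -30
(g(q) + v)*(W + D) = ((3 + 17)**2 + 47)*(-12/11 - 30) = (20**2 + 47)*(-342/11) = (400 + 47)*(-342/11) = 447*(-342/11) = -152874/11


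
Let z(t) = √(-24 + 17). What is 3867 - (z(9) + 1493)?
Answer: 2374 - I*√7 ≈ 2374.0 - 2.6458*I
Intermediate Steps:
z(t) = I*√7 (z(t) = √(-7) = I*√7)
3867 - (z(9) + 1493) = 3867 - (I*√7 + 1493) = 3867 - (1493 + I*√7) = 3867 + (-1493 - I*√7) = 2374 - I*√7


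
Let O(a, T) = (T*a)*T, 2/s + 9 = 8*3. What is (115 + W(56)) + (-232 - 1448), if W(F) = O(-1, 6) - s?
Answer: -24017/15 ≈ -1601.1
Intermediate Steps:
s = 2/15 (s = 2/(-9 + 8*3) = 2/(-9 + 24) = 2/15 ≈ 0.13333)
O(a, T) = a*T²
W(F) = -542/15 (W(F) = -1*6² - 1*2/15 = -1*36 - 2/15 = -36 - 2/15 = -542/15)
(115 + W(56)) + (-232 - 1448) = (115 - 542/15) + (-232 - 1448) = 1183/15 - 1680 = -24017/15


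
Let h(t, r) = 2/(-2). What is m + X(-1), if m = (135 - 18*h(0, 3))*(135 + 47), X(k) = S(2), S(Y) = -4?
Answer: 27842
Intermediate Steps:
h(t, r) = -1 (h(t, r) = 2*(-1/2) = -1)
X(k) = -4
m = 27846 (m = (135 - 18*(-1))*(135 + 47) = (135 + 18)*182 = 153*182 = 27846)
m + X(-1) = 27846 - 4 = 27842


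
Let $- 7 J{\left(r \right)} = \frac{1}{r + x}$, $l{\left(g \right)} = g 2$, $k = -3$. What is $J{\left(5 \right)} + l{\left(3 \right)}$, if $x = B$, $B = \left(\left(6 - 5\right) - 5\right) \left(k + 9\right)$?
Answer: $\frac{799}{133} \approx 6.0075$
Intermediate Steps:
$B = -24$ ($B = \left(\left(6 - 5\right) - 5\right) \left(-3 + 9\right) = \left(1 - 5\right) 6 = \left(-4\right) 6 = -24$)
$l{\left(g \right)} = 2 g$
$x = -24$
$J{\left(r \right)} = - \frac{1}{7 \left(-24 + r\right)}$ ($J{\left(r \right)} = - \frac{1}{7 \left(r - 24\right)} = - \frac{1}{7 \left(-24 + r\right)}$)
$J{\left(5 \right)} + l{\left(3 \right)} = - \frac{1}{-168 + 7 \cdot 5} + 2 \cdot 3 = - \frac{1}{-168 + 35} + 6 = - \frac{1}{-133} + 6 = \left(-1\right) \left(- \frac{1}{133}\right) + 6 = \frac{1}{133} + 6 = \frac{799}{133}$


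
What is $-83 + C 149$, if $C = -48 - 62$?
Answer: $-16473$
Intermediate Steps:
$C = -110$
$-83 + C 149 = -83 - 16390 = -16473$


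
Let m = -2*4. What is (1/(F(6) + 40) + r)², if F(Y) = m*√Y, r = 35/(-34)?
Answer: 6632359/6677056 - 2575*√6/196384 ≈ 0.96119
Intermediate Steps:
m = -8
r = -35/34 (r = 35*(-1/34) = -35/34 ≈ -1.0294)
F(Y) = -8*√Y
(1/(F(6) + 40) + r)² = (1/(-8*√6 + 40) - 35/34)² = (1/(40 - 8*√6) - 35/34)² = (-35/34 + 1/(40 - 8*√6))²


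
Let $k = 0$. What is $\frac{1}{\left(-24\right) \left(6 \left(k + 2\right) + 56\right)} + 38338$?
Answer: $\frac{62567615}{1632} \approx 38338.0$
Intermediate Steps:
$\frac{1}{\left(-24\right) \left(6 \left(k + 2\right) + 56\right)} + 38338 = \frac{1}{\left(-24\right) \left(6 \left(0 + 2\right) + 56\right)} + 38338 = \frac{1}{\left(-24\right) \left(6 \cdot 2 + 56\right)} + 38338 = \frac{1}{\left(-24\right) \left(12 + 56\right)} + 38338 = \frac{1}{\left(-24\right) 68} + 38338 = \frac{1}{-1632} + 38338 = - \frac{1}{1632} + 38338 = \frac{62567615}{1632}$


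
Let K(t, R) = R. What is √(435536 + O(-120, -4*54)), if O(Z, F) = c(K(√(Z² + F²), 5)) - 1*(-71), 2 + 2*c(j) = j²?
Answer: √1742474/2 ≈ 660.01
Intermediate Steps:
c(j) = -1 + j²/2
O(Z, F) = 165/2 (O(Z, F) = (-1 + (½)*5²) - 1*(-71) = (-1 + (½)*25) + 71 = (-1 + 25/2) + 71 = 23/2 + 71 = 165/2)
√(435536 + O(-120, -4*54)) = √(435536 + 165/2) = √(871237/2) = √1742474/2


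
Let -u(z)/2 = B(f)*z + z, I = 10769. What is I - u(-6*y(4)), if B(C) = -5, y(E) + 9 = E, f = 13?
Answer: 10529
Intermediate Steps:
y(E) = -9 + E
u(z) = 8*z (u(z) = -2*(-5*z + z) = -(-8)*z = 8*z)
I - u(-6*y(4)) = 10769 - 8*(-6*(-9 + 4)) = 10769 - 8*(-6*(-5)) = 10769 - 8*30 = 10769 - 1*240 = 10769 - 240 = 10529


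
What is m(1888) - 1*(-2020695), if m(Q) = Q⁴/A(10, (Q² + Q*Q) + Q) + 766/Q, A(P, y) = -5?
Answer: -11994429850289269/4720 ≈ -2.5412e+12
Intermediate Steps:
m(Q) = 766/Q - Q⁴/5 (m(Q) = Q⁴/(-5) + 766/Q = Q⁴*(-⅕) + 766/Q = -Q⁴/5 + 766/Q = 766/Q - Q⁴/5)
m(1888) - 1*(-2020695) = (⅕)*(3830 - 1*1888⁵)/1888 - 1*(-2020695) = (⅕)*(1/1888)*(3830 - 1*23988878775943168) + 2020695 = (⅕)*(1/1888)*(3830 - 23988878775943168) + 2020695 = (⅕)*(1/1888)*(-23988878775939338) + 2020695 = -11994439387969669/4720 + 2020695 = -11994429850289269/4720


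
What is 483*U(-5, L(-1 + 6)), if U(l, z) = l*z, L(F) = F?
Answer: -12075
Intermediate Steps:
483*U(-5, L(-1 + 6)) = 483*(-5*(-1 + 6)) = 483*(-5*5) = 483*(-25) = -12075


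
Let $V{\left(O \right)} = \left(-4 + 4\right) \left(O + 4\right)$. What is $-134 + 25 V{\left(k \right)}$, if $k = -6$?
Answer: $-134$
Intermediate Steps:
$V{\left(O \right)} = 0$ ($V{\left(O \right)} = 0 \left(4 + O\right) = 0$)
$-134 + 25 V{\left(k \right)} = -134 + 25 \cdot 0 = -134 + 0 = -134$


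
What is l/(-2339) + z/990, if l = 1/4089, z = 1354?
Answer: 2158314424/1578088215 ≈ 1.3677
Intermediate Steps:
l = 1/4089 ≈ 0.00024456
l/(-2339) + z/990 = (1/4089)/(-2339) + 1354/990 = (1/4089)*(-1/2339) + 1354*(1/990) = -1/9564171 + 677/495 = 2158314424/1578088215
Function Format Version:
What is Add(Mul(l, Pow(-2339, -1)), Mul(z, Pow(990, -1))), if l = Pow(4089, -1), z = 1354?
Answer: Rational(2158314424, 1578088215) ≈ 1.3677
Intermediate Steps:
l = Rational(1, 4089) ≈ 0.00024456
Add(Mul(l, Pow(-2339, -1)), Mul(z, Pow(990, -1))) = Add(Mul(Rational(1, 4089), Pow(-2339, -1)), Mul(1354, Pow(990, -1))) = Add(Mul(Rational(1, 4089), Rational(-1, 2339)), Mul(1354, Rational(1, 990))) = Add(Rational(-1, 9564171), Rational(677, 495)) = Rational(2158314424, 1578088215)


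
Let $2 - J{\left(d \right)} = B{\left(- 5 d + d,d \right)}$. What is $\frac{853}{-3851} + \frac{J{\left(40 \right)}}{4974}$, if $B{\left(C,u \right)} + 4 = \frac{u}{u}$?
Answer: $- \frac{4223567}{19154874} \approx -0.2205$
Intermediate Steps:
$B{\left(C,u \right)} = -3$ ($B{\left(C,u \right)} = -4 + \frac{u}{u} = -4 + 1 = -3$)
$J{\left(d \right)} = 5$ ($J{\left(d \right)} = 2 - -3 = 2 + 3 = 5$)
$\frac{853}{-3851} + \frac{J{\left(40 \right)}}{4974} = \frac{853}{-3851} + \frac{5}{4974} = 853 \left(- \frac{1}{3851}\right) + 5 \cdot \frac{1}{4974} = - \frac{853}{3851} + \frac{5}{4974} = - \frac{4223567}{19154874}$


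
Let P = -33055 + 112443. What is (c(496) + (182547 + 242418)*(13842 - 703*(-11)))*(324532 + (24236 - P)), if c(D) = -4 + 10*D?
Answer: 2469844156974780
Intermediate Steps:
P = 79388
(c(496) + (182547 + 242418)*(13842 - 703*(-11)))*(324532 + (24236 - P)) = ((-4 + 10*496) + (182547 + 242418)*(13842 - 703*(-11)))*(324532 + (24236 - 1*79388)) = ((-4 + 4960) + 424965*(13842 + 7733))*(324532 + (24236 - 79388)) = (4956 + 424965*21575)*(324532 - 55152) = (4956 + 9168619875)*269380 = 9168624831*269380 = 2469844156974780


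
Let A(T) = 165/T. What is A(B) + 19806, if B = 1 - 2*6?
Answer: 19791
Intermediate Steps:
B = -11 (B = 1 - 12 = -11)
A(B) + 19806 = 165/(-11) + 19806 = 165*(-1/11) + 19806 = -15 + 19806 = 19791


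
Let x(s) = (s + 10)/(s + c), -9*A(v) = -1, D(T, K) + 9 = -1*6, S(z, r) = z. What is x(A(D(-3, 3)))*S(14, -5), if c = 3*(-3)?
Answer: -637/40 ≈ -15.925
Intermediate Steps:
c = -9
D(T, K) = -15 (D(T, K) = -9 - 1*6 = -9 - 6 = -15)
A(v) = 1/9 (A(v) = -1/9*(-1) = 1/9)
x(s) = (10 + s)/(-9 + s) (x(s) = (s + 10)/(s - 9) = (10 + s)/(-9 + s))
x(A(D(-3, 3)))*S(14, -5) = ((10 + 1/9)/(-9 + 1/9))*14 = ((91/9)/(-80/9))*14 = -9/80*91/9*14 = -91/80*14 = -637/40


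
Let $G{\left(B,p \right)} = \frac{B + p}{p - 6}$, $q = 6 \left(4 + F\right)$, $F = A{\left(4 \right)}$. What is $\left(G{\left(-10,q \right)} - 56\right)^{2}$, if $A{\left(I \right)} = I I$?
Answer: $\frac{9840769}{3249} \approx 3028.9$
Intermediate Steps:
$A{\left(I \right)} = I^{2}$
$F = 16$ ($F = 4^{2} = 16$)
$q = 120$ ($q = 6 \left(4 + 16\right) = 6 \cdot 20 = 120$)
$G{\left(B,p \right)} = \frac{B + p}{-6 + p}$
$\left(G{\left(-10,q \right)} - 56\right)^{2} = \left(\frac{-10 + 120}{-6 + 120} - 56\right)^{2} = \left(\frac{1}{114} \cdot 110 - 56\right)^{2} = \left(\frac{55}{57} - 56\right)^{2} = \left(- \frac{3137}{57}\right)^{2} = \frac{9840769}{3249}$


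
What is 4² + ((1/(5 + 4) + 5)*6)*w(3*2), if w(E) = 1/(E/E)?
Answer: 140/3 ≈ 46.667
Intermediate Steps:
w(E) = 1 (w(E) = 1/1 = 1)
4² + ((1/(5 + 4) + 5)*6)*w(3*2) = 4² + ((1/(5 + 4) + 5)*6)*1 = 16 + ((1/9 + 5)*6)*1 = 16 + ((⅑ + 5)*6)*1 = 16 + ((46/9)*6)*1 = 16 + (92/3)*1 = 16 + 92/3 = 140/3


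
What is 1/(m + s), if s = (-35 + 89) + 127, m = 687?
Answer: 1/868 ≈ 0.0011521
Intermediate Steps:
s = 181 (s = 54 + 127 = 181)
1/(m + s) = 1/(687 + 181) = 1/868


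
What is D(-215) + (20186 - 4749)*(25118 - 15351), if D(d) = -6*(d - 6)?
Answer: 150774505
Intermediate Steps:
D(d) = 36 - 6*d (D(d) = -6*(-6 + d) = 36 - 6*d)
D(-215) + (20186 - 4749)*(25118 - 15351) = (36 - 6*(-215)) + (20186 - 4749)*(25118 - 15351) = (36 + 1290) + 15437*9767 = 1326 + 150773179 = 150774505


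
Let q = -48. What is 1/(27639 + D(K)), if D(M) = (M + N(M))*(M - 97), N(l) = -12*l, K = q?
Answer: -1/48921 ≈ -2.0441e-5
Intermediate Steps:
K = -48
D(M) = -11*M*(-97 + M) (D(M) = (M - 12*M)*(M - 97) = (-11*M)*(-97 + M) = -11*M*(-97 + M))
1/(27639 + D(K)) = 1/(27639 + 11*(-48)*(97 - 1*(-48))) = 1/(27639 + 11*(-48)*(97 + 48)) = 1/(27639 + 11*(-48)*145) = 1/(27639 - 76560) = 1/(-48921) = -1/48921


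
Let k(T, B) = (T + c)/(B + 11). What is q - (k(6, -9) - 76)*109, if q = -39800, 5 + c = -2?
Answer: -62923/2 ≈ -31462.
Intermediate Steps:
c = -7 (c = -5 - 2 = -7)
k(T, B) = (-7 + T)/(11 + B) (k(T, B) = (T - 7)/(B + 11) = (-7 + T)/(11 + B))
q - (k(6, -9) - 76)*109 = -39800 - ((-7 + 6)/(11 - 9) - 76)*109 = -39800 - (-1/2 - 76)*109 = -39800 - (-153)*109/2 = -39800 - 1*(-16677/2) = -39800 + 16677/2 = -62923/2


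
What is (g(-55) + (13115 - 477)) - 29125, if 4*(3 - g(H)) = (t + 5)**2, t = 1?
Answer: -16493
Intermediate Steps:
g(H) = -6 (g(H) = 3 - (1 + 5)**2/4 = 3 - 1/4*6**2 = 3 - 1/4*36 = 3 - 9 = -6)
(g(-55) + (13115 - 477)) - 29125 = (-6 + (13115 - 477)) - 29125 = (-6 + 12638) - 29125 = 12632 - 29125 = -16493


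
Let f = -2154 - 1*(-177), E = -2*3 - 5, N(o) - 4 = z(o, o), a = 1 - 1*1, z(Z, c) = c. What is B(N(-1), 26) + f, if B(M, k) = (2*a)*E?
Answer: -1977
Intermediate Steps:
a = 0 (a = 1 - 1 = 0)
N(o) = 4 + o
E = -11 (E = -6 - 5 = -11)
B(M, k) = 0 (B(M, k) = (2*0)*(-11) = 0*(-11) = 0)
f = -1977 (f = -2154 + 177 = -1977)
B(N(-1), 26) + f = 0 - 1977 = -1977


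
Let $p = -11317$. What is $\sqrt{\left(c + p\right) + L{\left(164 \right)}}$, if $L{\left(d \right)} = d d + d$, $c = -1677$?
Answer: $\sqrt{14066} \approx 118.6$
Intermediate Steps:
$L{\left(d \right)} = d + d^{2}$ ($L{\left(d \right)} = d^{2} + d = d + d^{2}$)
$\sqrt{\left(c + p\right) + L{\left(164 \right)}} = \sqrt{\left(-1677 - 11317\right) + 164 \left(1 + 164\right)} = \sqrt{-12994 + 164 \cdot 165} = \sqrt{-12994 + 27060} = \sqrt{14066}$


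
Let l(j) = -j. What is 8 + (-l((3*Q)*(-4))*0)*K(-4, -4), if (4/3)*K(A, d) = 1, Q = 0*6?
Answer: 8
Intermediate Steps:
Q = 0
K(A, d) = ¾ (K(A, d) = (¾)*1 = ¾)
8 + (-l((3*Q)*(-4))*0)*K(-4, -4) = 8 + (-(-1)*(3*0)*(-4)*0)*(¾) = 8 + (-(-1)*0*(-4)*0)*(¾) = 8 + (-(-1)*0*0)*(¾) = 8 + (-1*0*0)*(¾) = 8 + (0*0)*(¾) = 8 + 0*(¾) = 8 + 0 = 8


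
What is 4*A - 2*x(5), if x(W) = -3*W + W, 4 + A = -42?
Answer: -164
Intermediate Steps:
A = -46 (A = -4 - 42 = -46)
x(W) = -2*W
4*A - 2*x(5) = 4*(-46) - (-4)*5 = -184 - 2*(-10) = -184 + 20 = -164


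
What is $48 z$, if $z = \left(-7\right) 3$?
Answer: $-1008$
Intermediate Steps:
$z = -21$
$48 z = 48 \left(-21\right) = -1008$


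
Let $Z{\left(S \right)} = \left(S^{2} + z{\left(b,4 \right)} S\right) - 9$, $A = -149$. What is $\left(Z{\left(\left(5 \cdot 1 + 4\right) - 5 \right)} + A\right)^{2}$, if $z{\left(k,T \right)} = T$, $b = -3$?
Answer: $15876$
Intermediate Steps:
$Z{\left(S \right)} = -9 + S^{2} + 4 S$ ($Z{\left(S \right)} = \left(S^{2} + 4 S\right) - 9 = -9 + S^{2} + 4 S$)
$\left(Z{\left(\left(5 \cdot 1 + 4\right) - 5 \right)} + A\right)^{2} = \left(\left(-9 + \left(\left(5 \cdot 1 + 4\right) - 5\right)^{2} + 4 \left(\left(5 \cdot 1 + 4\right) - 5\right)\right) - 149\right)^{2} = \left(\left(-9 + \left(\left(5 + 4\right) - 5\right)^{2} + 4 \left(\left(5 + 4\right) - 5\right)\right) - 149\right)^{2} = \left(\left(-9 + \left(9 - 5\right)^{2} + 4 \left(9 - 5\right)\right) - 149\right)^{2} = \left(\left(-9 + 4^{2} + 4 \cdot 4\right) - 149\right)^{2} = \left(\left(-9 + 16 + 16\right) - 149\right)^{2} = \left(23 - 149\right)^{2} = \left(-126\right)^{2} = 15876$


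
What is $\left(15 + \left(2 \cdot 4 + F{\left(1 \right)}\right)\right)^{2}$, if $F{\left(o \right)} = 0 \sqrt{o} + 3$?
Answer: $676$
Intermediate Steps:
$F{\left(o \right)} = 3$ ($F{\left(o \right)} = 0 + 3 = 3$)
$\left(15 + \left(2 \cdot 4 + F{\left(1 \right)}\right)\right)^{2} = \left(15 + \left(2 \cdot 4 + 3\right)\right)^{2} = \left(15 + \left(8 + 3\right)\right)^{2} = \left(15 + 11\right)^{2} = 26^{2} = 676$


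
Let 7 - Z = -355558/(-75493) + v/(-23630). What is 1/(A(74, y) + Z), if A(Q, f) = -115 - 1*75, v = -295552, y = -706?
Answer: -891949795/178583783823 ≈ -0.0049946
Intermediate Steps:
A(Q, f) = -190 (A(Q, f) = -115 - 75 = -190)
Z = -9113322773/891949795 (Z = 7 - (-355558/(-75493) - 295552/(-23630)) = 7 - (-355558*(-1/75493) - 295552*(-1/23630)) = 7 - (355558/75493 + 147776/11815) = 7 - 1*15356971338/891949795 = 7 - 15356971338/891949795 = -9113322773/891949795 ≈ -10.217)
1/(A(74, y) + Z) = 1/(-190 - 9113322773/891949795) = 1/(-178583783823/891949795) = -891949795/178583783823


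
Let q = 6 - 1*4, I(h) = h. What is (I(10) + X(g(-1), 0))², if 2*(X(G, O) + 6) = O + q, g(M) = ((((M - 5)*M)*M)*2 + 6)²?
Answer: 25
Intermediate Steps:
q = 2 (q = 6 - 4 = 2)
g(M) = (6 + 2*M²*(-5 + M))² (g(M) = ((((-5 + M)*M)*M)*2 + 6)² = (((M*(-5 + M))*M)*2 + 6)² = ((M²*(-5 + M))*2 + 6)² = (2*M²*(-5 + M) + 6)² = (6 + 2*M²*(-5 + M))²)
X(G, O) = -5 + O/2 (X(G, O) = -6 + (O + 2)/2 = -6 + (2 + O)/2 = -6 + (1 + O/2) = -5 + O/2)
(I(10) + X(g(-1), 0))² = (10 + (-5 + (½)*0))² = (10 + (-5 + 0))² = (10 - 5)² = 5² = 25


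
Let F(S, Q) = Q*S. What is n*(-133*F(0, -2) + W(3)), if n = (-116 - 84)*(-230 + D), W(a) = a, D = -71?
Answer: 180600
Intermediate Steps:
n = 60200 (n = (-116 - 84)*(-230 - 71) = -200*(-301) = 60200)
n*(-133*F(0, -2) + W(3)) = 60200*(-(-266)*0 + 3) = 60200*(-133*0 + 3) = 60200*(0 + 3) = 60200*3 = 180600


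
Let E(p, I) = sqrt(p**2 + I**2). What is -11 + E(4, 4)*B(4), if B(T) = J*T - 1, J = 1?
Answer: -11 + 12*sqrt(2) ≈ 5.9706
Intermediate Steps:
B(T) = -1 + T (B(T) = 1*T - 1 = T - 1 = -1 + T)
E(p, I) = sqrt(I**2 + p**2)
-11 + E(4, 4)*B(4) = -11 + sqrt(4**2 + 4**2)*(-1 + 4) = -11 + sqrt(16 + 16)*3 = -11 + sqrt(32)*3 = -11 + (4*sqrt(2))*3 = -11 + 12*sqrt(2)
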